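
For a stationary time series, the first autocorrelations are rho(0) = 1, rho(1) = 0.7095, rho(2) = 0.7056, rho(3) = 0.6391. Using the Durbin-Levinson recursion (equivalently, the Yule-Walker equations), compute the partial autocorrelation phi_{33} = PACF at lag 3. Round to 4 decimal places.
\phi_{33} = 0.1290

The PACF at lag k is phi_{kk}, the last component of the solution
to the Yule-Walker system G_k phi = r_k where
  (G_k)_{ij} = rho(|i - j|), (r_k)_i = rho(i), i,j = 1..k.
Equivalently, Durbin-Levinson gives phi_{kk} iteratively:
  phi_{11} = rho(1)
  phi_{kk} = [rho(k) - sum_{j=1..k-1} phi_{k-1,j} rho(k-j)]
            / [1 - sum_{j=1..k-1} phi_{k-1,j} rho(j)],
  phi_{k,j} = phi_{k-1,j} - phi_{kk} phi_{k-1,k-j},  j = 1..k-1.
Step k = 1:
  phi_11 = rho(1) = 0.7095.
Step k = 2:
  phi_22 = [rho(2) - phi_11 rho(1)] / [1 - phi_11 rho(1)] = [0.7056 - (0.7095)(0.7095)] / [1 - (0.7095)(0.7095)]
         = 0.20220975 / 0.49660975 = 0.40718.
  Update: phi_21 = phi_11 - phi_22 phi_11 = 0.7095 - (0.40718)(0.7095) = 0.420606.
Step k = 3:
  phi_33 = [rho(3) - phi_21 rho(2) - phi_22 rho(1)] / [1 - phi_21 rho(1) - phi_22 rho(2)]
    numerator   = 0.6391 - (0.420606)(0.7056) - (0.40718)(0.7095) = 0.05342626
    denominator = 1 - (0.420606)(0.7095) - (0.40718)(0.7056) = 0.41427391
  phi_33 = 0.05342626 / 0.41427391 = 0.129.
Therefore phi_{33} = 0.1290.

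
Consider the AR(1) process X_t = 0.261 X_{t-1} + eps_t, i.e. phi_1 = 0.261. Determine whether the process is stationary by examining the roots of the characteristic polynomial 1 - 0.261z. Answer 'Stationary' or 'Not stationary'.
\text{Stationary}

The AR(p) characteristic polynomial is P(z) = 1 - 0.261z.
Stationarity requires all roots to lie outside the unit circle, i.e. |z| > 1 for every root.
This is linear in z: 1 + (-0.261) z = 0  =>  z = -1/(-0.261) = 3.831418,  |z| = 3.831418.
Moduli of all roots: 3.8314.
All moduli strictly greater than 1? Yes.
Verdict: Stationary.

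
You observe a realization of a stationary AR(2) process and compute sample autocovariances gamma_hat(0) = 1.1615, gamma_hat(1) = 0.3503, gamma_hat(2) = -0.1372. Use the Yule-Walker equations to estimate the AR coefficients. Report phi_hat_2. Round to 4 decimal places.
\hat\phi_{2} = -0.2300

The Yule-Walker equations for an AR(p) process read, in matrix form,
  Gamma_p phi = r_p,   with   (Gamma_p)_{ij} = gamma(|i - j|),
                       (r_p)_i = gamma(i),   i,j = 1..p.
Substitute the sample gammas (Toeplitz matrix and right-hand side of size 2):
  Gamma_p = [[1.1615, 0.3503], [0.3503, 1.1615]]
  r_p     = [0.3503, -0.1372]
Written out:
  1.1615 phi_1 + 0.3503 phi_2 = 0.3503
  0.3503 phi_1 + 1.1615 phi_2 = -0.1372
Solve by Cramer's rule:
  det = gamma(0)^2 - gamma(1)^2 = (1.1615)^2 - (0.3503)^2 = 1.34908225 - 0.12271009 = 1.22637216
  phi_hat_1 = [gamma(1) gamma(0) - gamma(1) gamma(2)] / det = [(0.3503)(1.1615) - (0.3503)(-0.1372)] / 1.22637216 = 0.45493461 / 1.22637216 = 0.371
  phi_hat_2 = [gamma(0) gamma(2) - gamma(1)^2] / det = [(1.1615)(-0.1372) - (0.3503)^2] / 1.22637216 = -0.28206789 / 1.22637216 = -0.23
So phi_hat = [0.3710, -0.2300].
Therefore phi_hat_2 = -0.2300.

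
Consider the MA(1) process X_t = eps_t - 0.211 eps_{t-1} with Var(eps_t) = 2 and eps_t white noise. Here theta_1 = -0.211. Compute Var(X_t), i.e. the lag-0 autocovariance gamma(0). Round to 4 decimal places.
\gamma(0) = 2.0890

For an MA(q) process X_t = eps_t + sum_i theta_i eps_{t-i} with
Var(eps_t) = sigma^2, the variance is
  gamma(0) = sigma^2 * (1 + sum_i theta_i^2).
  sum_i theta_i^2 = (-0.211)^2 = 0.044521.
  gamma(0) = 2 * (1 + 0.044521) = 2 * 1.044521 = 2.089042, which rounds to 2.0890.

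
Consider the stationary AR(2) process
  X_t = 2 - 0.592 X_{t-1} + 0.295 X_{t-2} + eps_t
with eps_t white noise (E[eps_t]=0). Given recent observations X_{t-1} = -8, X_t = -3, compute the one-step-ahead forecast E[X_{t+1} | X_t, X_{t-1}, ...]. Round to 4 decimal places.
E[X_{t+1} \mid \mathcal F_t] = 1.4160

For an AR(p) model X_t = c + sum_i phi_i X_{t-i} + eps_t, the
one-step-ahead conditional mean is
  E[X_{t+1} | X_t, ...] = c + sum_i phi_i X_{t+1-i}.
Substitute known values:
  E[X_{t+1} | ...] = 2 + (-0.592) * (-3) + (0.295) * (-8)
                   = 1.4160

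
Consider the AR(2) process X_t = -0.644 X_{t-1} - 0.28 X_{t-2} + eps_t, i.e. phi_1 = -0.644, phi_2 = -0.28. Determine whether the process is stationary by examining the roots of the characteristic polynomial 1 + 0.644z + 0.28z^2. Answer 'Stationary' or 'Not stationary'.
\text{Stationary}

The AR(p) characteristic polynomial is P(z) = 1 + 0.644z + 0.28z^2.
Stationarity requires all roots to lie outside the unit circle, i.e. |z| > 1 for every root.
Set 1 + (0.644) z + (0.28) z^2 = 0, i.e. a z^2 + b z + c = 0 with a = 0.28, b = 0.644, c = 1.
Discriminant D = b^2 - 4ac = (0.644)^2 - 4*(0.28)*1 = 0.414736 - (1.12) = -0.705264.
D < 0, so the roots are the complex-conjugate pair z = (-b +/- i sqrt(-D)) / (2a) = -1.15 +/- 1.4996i.
For a conjugate pair |z|^2 = z * conj(z) = (product of roots) = c/a = 1/(0.28) = 3.571429, so |z| = sqrt(3.571429) = 1.8898 for both roots.
Moduli of all roots: 1.8898, 1.8898.
All moduli strictly greater than 1? Yes.
Verdict: Stationary.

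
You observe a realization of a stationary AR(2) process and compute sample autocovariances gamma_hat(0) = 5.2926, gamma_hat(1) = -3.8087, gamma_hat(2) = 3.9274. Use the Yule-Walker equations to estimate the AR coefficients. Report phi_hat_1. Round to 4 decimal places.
\hat\phi_{1} = -0.3850

The Yule-Walker equations for an AR(p) process read, in matrix form,
  Gamma_p phi = r_p,   with   (Gamma_p)_{ij} = gamma(|i - j|),
                       (r_p)_i = gamma(i),   i,j = 1..p.
Substitute the sample gammas (Toeplitz matrix and right-hand side of size 2):
  Gamma_p = [[5.2926, -3.8087], [-3.8087, 5.2926]]
  r_p     = [-3.8087, 3.9274]
Written out:
  5.2926 phi_1 - 3.8087 phi_2 = -3.8087
  -3.8087 phi_1 + 5.2926 phi_2 = 3.9274
Solve by Cramer's rule:
  det = gamma(0)^2 - gamma(1)^2 = (5.2926)^2 - (-3.8087)^2 = 28.01161476 - 14.50619569 = 13.50541907
  phi_hat_1 = [gamma(1) gamma(0) - gamma(1) gamma(2)] / det = [(-3.8087)(5.2926) - (-3.8087)(3.9274)] / 13.50541907 = -5.19963724 / 13.50541907 = -0.385
  phi_hat_2 = [gamma(0) gamma(2) - gamma(1)^2] / det = [(5.2926)(3.9274) - (-3.8087)^2] / 13.50541907 = 6.27996155 / 13.50541907 = 0.465
So phi_hat = [-0.3850, 0.4650].
Therefore phi_hat_1 = -0.3850.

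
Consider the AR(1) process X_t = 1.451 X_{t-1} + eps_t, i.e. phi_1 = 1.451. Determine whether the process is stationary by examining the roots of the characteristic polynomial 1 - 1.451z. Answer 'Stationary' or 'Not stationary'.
\text{Not stationary}

The AR(p) characteristic polynomial is P(z) = 1 - 1.451z.
Stationarity requires all roots to lie outside the unit circle, i.e. |z| > 1 for every root.
This is linear in z: 1 + (-1.451) z = 0  =>  z = -1/(-1.451) = 0.68918,  |z| = 0.68918.
Moduli of all roots: 0.6892.
All moduli strictly greater than 1? No.
Verdict: Not stationary.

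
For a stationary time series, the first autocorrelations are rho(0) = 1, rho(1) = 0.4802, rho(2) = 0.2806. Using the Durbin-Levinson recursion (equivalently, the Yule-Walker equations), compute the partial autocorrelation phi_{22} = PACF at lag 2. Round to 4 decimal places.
\phi_{22} = 0.0650

The PACF at lag k is phi_{kk}, the last component of the solution
to the Yule-Walker system G_k phi = r_k where
  (G_k)_{ij} = rho(|i - j|), (r_k)_i = rho(i), i,j = 1..k.
Equivalently, Durbin-Levinson gives phi_{kk} iteratively:
  phi_{11} = rho(1)
  phi_{kk} = [rho(k) - sum_{j=1..k-1} phi_{k-1,j} rho(k-j)]
            / [1 - sum_{j=1..k-1} phi_{k-1,j} rho(j)],
  phi_{k,j} = phi_{k-1,j} - phi_{kk} phi_{k-1,k-j},  j = 1..k-1.
Step k = 1:
  phi_11 = rho(1) = 0.4802.
Step k = 2:
  phi_22 = [rho(2) - phi_11 rho(1)] / [1 - phi_11 rho(1)] = [0.2806 - (0.4802)(0.4802)] / [1 - (0.4802)(0.4802)]
         = 0.05000796 / 0.76940796 = 0.065.
Therefore phi_{22} = 0.0650.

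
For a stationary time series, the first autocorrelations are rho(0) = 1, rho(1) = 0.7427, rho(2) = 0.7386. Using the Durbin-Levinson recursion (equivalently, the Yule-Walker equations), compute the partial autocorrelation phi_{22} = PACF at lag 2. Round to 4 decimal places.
\phi_{22} = 0.4170

The PACF at lag k is phi_{kk}, the last component of the solution
to the Yule-Walker system G_k phi = r_k where
  (G_k)_{ij} = rho(|i - j|), (r_k)_i = rho(i), i,j = 1..k.
Equivalently, Durbin-Levinson gives phi_{kk} iteratively:
  phi_{11} = rho(1)
  phi_{kk} = [rho(k) - sum_{j=1..k-1} phi_{k-1,j} rho(k-j)]
            / [1 - sum_{j=1..k-1} phi_{k-1,j} rho(j)],
  phi_{k,j} = phi_{k-1,j} - phi_{kk} phi_{k-1,k-j},  j = 1..k-1.
Step k = 1:
  phi_11 = rho(1) = 0.7427.
Step k = 2:
  phi_22 = [rho(2) - phi_11 rho(1)] / [1 - phi_11 rho(1)] = [0.7386 - (0.7427)(0.7427)] / [1 - (0.7427)(0.7427)]
         = 0.18699671 / 0.44839671 = 0.417.
Therefore phi_{22} = 0.4170.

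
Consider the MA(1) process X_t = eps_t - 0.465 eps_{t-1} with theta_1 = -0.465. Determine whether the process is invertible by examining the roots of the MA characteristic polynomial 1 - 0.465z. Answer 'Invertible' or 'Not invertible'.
\text{Invertible}

The MA(q) characteristic polynomial is P(z) = 1 - 0.465z.
Invertibility requires all roots to lie outside the unit circle, i.e. |z| > 1 for every root.
This is linear in z: 1 + (-0.465) z = 0  =>  z = -1/(-0.465) = 2.150538,  |z| = 2.150538.
Moduli of all roots: 2.1505.
All moduli strictly greater than 1? Yes.
Verdict: Invertible.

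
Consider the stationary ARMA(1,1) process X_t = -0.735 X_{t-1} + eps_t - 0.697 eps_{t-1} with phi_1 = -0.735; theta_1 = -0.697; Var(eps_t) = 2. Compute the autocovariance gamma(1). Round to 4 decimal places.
\gamma(1) = -9.4203

Multiply the model equation by X_{t-k} and take expectations. With theta_0 = psi_0 = 1 and psi_j the MA(infinity) weights, this gives
  gamma(k) - sum_i phi_i gamma(k-i) = c_k,
  c_k = sigma^2 * sum_{j=k..q} theta_j psi_{j-k}   (c_k = 0 for k > q),
using gamma(-m) = gamma(m).
psi-weights needed (psi_j = theta_j + sum_i phi_i psi_{j-i}):
  psi_1 = theta_1 + phi_1 = -0.697 + (-0.735) = -1.432
Right-hand sides:
  c_0 = sigma^2 (1 + theta_1 psi_1) = 2 * (1 + (-0.697)(-1.432)) = 2 * 1.998104 = 3.996208
  c_1 = sigma^2 theta_1 = 2 * (-0.697) = -1.394
  c_2 = 0
Equations for k = 0 and k = 1 (AR order 1):
  gamma(0) = phi_1 gamma(1) + c_0
  gamma(1) = phi_1 gamma(0) + c_1
Substituting the second into the first: gamma(0) (1 - phi_1^2) = c_0 + phi_1 c_1, so
  gamma(0) = (c_0 + phi_1 c_1) / (1 - phi_1^2) = (3.996208 + (-0.735)(-1.394)) / (1 - (-0.735)^2) = 5.020798 / 0.459775 = 10.92012.
  gamma(1) = phi_1 gamma(0) + c_1 = (-0.735)(10.92012) + (-1.394) = -9.420288.
Therefore gamma(1) = -9.4203 (to 4 decimal places).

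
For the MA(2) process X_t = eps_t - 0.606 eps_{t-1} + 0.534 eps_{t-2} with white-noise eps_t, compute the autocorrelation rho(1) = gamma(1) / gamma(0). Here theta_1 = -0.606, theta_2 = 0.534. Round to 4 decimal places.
\rho(1) = -0.5626

For an MA(q) process with theta_0 = 1, the autocovariance is
  gamma(k) = sigma^2 * sum_{i=0..q-k} theta_i * theta_{i+k},
and rho(k) = gamma(k) / gamma(0). Sigma^2 cancels.
  numerator   = (1)*(-0.606) + (-0.606)*(0.534) = -0.929604.
  denominator = (1)^2 + (-0.606)^2 + (0.534)^2 = 1.652392.
  rho(1) = -0.929604 / 1.652392 = -0.5626.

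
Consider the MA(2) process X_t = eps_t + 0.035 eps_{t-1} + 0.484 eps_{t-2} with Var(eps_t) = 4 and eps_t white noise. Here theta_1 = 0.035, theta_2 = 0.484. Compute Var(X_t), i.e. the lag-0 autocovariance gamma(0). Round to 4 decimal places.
\gamma(0) = 4.9419

For an MA(q) process X_t = eps_t + sum_i theta_i eps_{t-i} with
Var(eps_t) = sigma^2, the variance is
  gamma(0) = sigma^2 * (1 + sum_i theta_i^2).
  sum_i theta_i^2 = (0.035)^2 + (0.484)^2 = 0.001225 + 0.234256 = 0.235481.
  gamma(0) = 4 * (1 + 0.235481) = 4 * 1.235481 = 4.941924, which rounds to 4.9419.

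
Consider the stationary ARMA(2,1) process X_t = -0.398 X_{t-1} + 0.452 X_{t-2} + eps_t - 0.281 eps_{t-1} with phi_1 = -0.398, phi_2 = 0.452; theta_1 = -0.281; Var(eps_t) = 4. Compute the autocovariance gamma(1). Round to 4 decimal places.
\gamma(1) = -13.5417

Multiply the model equation by X_{t-k} and take expectations. With theta_0 = psi_0 = 1 and psi_j the MA(infinity) weights, this gives
  gamma(k) - sum_i phi_i gamma(k-i) = c_k,
  c_k = sigma^2 * sum_{j=k..q} theta_j psi_{j-k}   (c_k = 0 for k > q),
using gamma(-m) = gamma(m).
psi-weights needed (psi_j = theta_j + sum_i phi_i psi_{j-i}):
  psi_1 = theta_1 + phi_1 = -0.281 + (-0.398) = -0.679
Right-hand sides:
  c_0 = sigma^2 (1 + theta_1 psi_1) = 4 * (1 + (-0.281)(-0.679)) = 4 * 1.190799 = 4.763196
  c_1 = sigma^2 theta_1 = 4 * (-0.281) = -1.124
  c_2 = 0
Equations for k = 0, 1, 2 (AR order 2, c_2 = 0):
  (E0) gamma(0) = phi_1 gamma(1) + phi_2 gamma(2) + c_0
  (E1) gamma(1) = phi_1 gamma(0) + phi_2 gamma(1) + c_1
  (E2) gamma(2) = phi_1 gamma(1) + phi_2 gamma(0)
From (E1): gamma(1) = A gamma(0) + B with
  A = phi_1 / (1 - phi_2) = -0.398 / 0.548 = -0.726277,   B = c_1 / (1 - phi_2) = -1.124 / 0.548 = -2.051095.
Insert (E2) into (E0): gamma(0) (1 - phi_2^2) = phi_1 (1 + phi_2) gamma(1) + c_0.
  phi_1 (1 + phi_2) = (-0.398)(1.452) = -0.577896,   1 - phi_2^2 = 0.795696.
Replace gamma(1) by A gamma(0) + B and collect gamma(0):
  gamma(0) [0.795696 - (-0.577896)(-0.726277)] = (-0.577896)(-2.051095) + 4.763196
  gamma(0) * 0.375983 = 5.948516
  gamma(0) = 5.948516 / 0.375983 = 15.821226.
  gamma(1) = A gamma(0) + B = (-0.726277)(15.821226) + (-2.051095) = -13.541694.
Therefore gamma(1) = -13.5417 (to 4 decimal places).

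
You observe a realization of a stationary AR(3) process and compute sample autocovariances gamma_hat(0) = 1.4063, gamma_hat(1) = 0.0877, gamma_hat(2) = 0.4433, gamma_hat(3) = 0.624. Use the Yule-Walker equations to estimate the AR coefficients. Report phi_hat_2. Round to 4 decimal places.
\hat\phi_{2} = 0.2930

The Yule-Walker equations for an AR(p) process read, in matrix form,
  Gamma_p phi = r_p,   with   (Gamma_p)_{ij} = gamma(|i - j|),
                       (r_p)_i = gamma(i),   i,j = 1..p.
Substitute the sample gammas (Toeplitz matrix and right-hand side of size 3):
  Gamma_p = [[1.4063, 0.0877, 0.4433], [0.0877, 1.4063, 0.0877], [0.4433, 0.0877, 1.4063]]
  r_p     = [0.0877, 0.4433, 0.624]
Written out (R1..R3):
  (R1) 1.4063 phi_1 + 0.0877 phi_2 + 0.4433 phi_3 = 0.0877
  (R2) 0.0877 phi_1 + 1.4063 phi_2 + 0.0877 phi_3 = 0.4433
  (R3) 0.4433 phi_1 + 0.0877 phi_2 + 1.4063 phi_3 = 0.624
Gaussian elimination:
  R2 <- R2 - (0.0877/1.4063) R1 = R2 - (0.062362) R1:  1.400831 phi_2 + 0.060055 phi_3 = 0.437831
  R3 <- R3 - (0.4433/1.4063) R1 = R3 - (0.315224) R1:  0.060055 phi_2 + 1.266561 phi_3 = 0.596355
  R3 <- R3 - (0.060055/1.400831) R2 = R3 - (0.042871) R2:  1.263986 phi_3 = 0.577585
Back-substitution:
  phi_hat_3 = 0.577585 / 1.263986 = 0.456955
  phi_hat_2 = (0.437831 - (0.060055)(0.456955)) / 1.400831 = 0.292961
  phi_hat_1 = (0.0877 - (0.0877)(0.292961) - (0.4433)(0.456955)) / 1.4063 = -0.099951
So phi_hat = [-0.1000, 0.2930, 0.4570].
Therefore phi_hat_2 = 0.2930.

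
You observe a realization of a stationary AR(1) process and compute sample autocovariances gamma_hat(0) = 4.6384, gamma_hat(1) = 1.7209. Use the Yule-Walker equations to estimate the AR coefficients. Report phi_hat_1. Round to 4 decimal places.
\hat\phi_{1} = 0.3710

The Yule-Walker equations for an AR(p) process read, in matrix form,
  Gamma_p phi = r_p,   with   (Gamma_p)_{ij} = gamma(|i - j|),
                       (r_p)_i = gamma(i),   i,j = 1..p.
Substitute the sample gammas (Toeplitz matrix and right-hand side of size 1):
  Gamma_p = [[4.6384]]
  r_p     = [1.7209]
With p = 1 this is the single equation gamma(0) phi_1 = gamma(1):
  phi_hat_1 = gamma(1) / gamma(0) = 1.7209 / 4.6384 = 0.3710.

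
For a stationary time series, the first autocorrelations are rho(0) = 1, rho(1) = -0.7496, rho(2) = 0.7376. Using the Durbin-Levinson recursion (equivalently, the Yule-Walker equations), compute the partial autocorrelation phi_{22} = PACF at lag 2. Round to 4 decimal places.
\phi_{22} = 0.4010

The PACF at lag k is phi_{kk}, the last component of the solution
to the Yule-Walker system G_k phi = r_k where
  (G_k)_{ij} = rho(|i - j|), (r_k)_i = rho(i), i,j = 1..k.
Equivalently, Durbin-Levinson gives phi_{kk} iteratively:
  phi_{11} = rho(1)
  phi_{kk} = [rho(k) - sum_{j=1..k-1} phi_{k-1,j} rho(k-j)]
            / [1 - sum_{j=1..k-1} phi_{k-1,j} rho(j)],
  phi_{k,j} = phi_{k-1,j} - phi_{kk} phi_{k-1,k-j},  j = 1..k-1.
Step k = 1:
  phi_11 = rho(1) = -0.7496.
Step k = 2:
  phi_22 = [rho(2) - phi_11 rho(1)] / [1 - phi_11 rho(1)] = [0.7376 - (-0.7496)(-0.7496)] / [1 - (-0.7496)(-0.7496)]
         = 0.17569984 / 0.43809984 = 0.401.
Therefore phi_{22} = 0.4010.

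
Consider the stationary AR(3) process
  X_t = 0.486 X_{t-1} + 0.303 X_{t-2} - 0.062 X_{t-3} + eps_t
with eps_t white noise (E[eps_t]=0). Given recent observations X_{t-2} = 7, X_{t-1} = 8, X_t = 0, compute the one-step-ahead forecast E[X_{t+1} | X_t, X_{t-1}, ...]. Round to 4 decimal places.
E[X_{t+1} \mid \mathcal F_t] = 1.9900

For an AR(p) model X_t = c + sum_i phi_i X_{t-i} + eps_t, the
one-step-ahead conditional mean is
  E[X_{t+1} | X_t, ...] = c + sum_i phi_i X_{t+1-i}.
Substitute known values:
  E[X_{t+1} | ...] = (0.486) * (0) + (0.303) * (8) + (-0.062) * (7)
                   = 1.9900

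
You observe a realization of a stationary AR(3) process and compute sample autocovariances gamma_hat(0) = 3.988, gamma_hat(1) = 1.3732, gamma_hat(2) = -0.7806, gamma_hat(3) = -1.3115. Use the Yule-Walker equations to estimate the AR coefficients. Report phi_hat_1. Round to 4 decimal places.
\hat\phi_{1} = 0.4140

The Yule-Walker equations for an AR(p) process read, in matrix form,
  Gamma_p phi = r_p,   with   (Gamma_p)_{ij} = gamma(|i - j|),
                       (r_p)_i = gamma(i),   i,j = 1..p.
Substitute the sample gammas (Toeplitz matrix and right-hand side of size 3):
  Gamma_p = [[3.988, 1.3732, -0.7806], [1.3732, 3.988, 1.3732], [-0.7806, 1.3732, 3.988]]
  r_p     = [1.3732, -0.7806, -1.3115]
Written out (R1..R3):
  (R1) 3.988 phi_1 + 1.3732 phi_2 - 0.7806 phi_3 = 1.3732
  (R2) 1.3732 phi_1 + 3.988 phi_2 + 1.3732 phi_3 = -0.7806
  (R3) -0.7806 phi_1 + 1.3732 phi_2 + 3.988 phi_3 = -1.3115
Gaussian elimination:
  R2 <- R2 - (1.3732/3.988) R1 = R2 - (0.344333) R1:  3.515162 phi_2 + 1.641986 phi_3 = -1.253438
  R3 <- R3 - (-0.7806/3.988) R1 = R3 - (-0.195737) R1:  1.641986 phi_2 + 3.835208 phi_3 = -1.042714
  R3 <- R3 - (1.641986/3.515162) R2 = R3 - (0.467115) R2:  3.06821 phi_3 = -0.457213
Back-substitution:
  phi_hat_3 = -0.457213 / 3.06821 = -0.149016
  phi_hat_2 = (-1.253438 - (1.641986)(-0.149016)) / 3.515162 = -0.286973
  phi_hat_1 = (1.3732 - (1.3732)(-0.286973) - (-0.7806)(-0.149016)) / 3.988 = 0.413979
So phi_hat = [0.4140, -0.2870, -0.1490].
Therefore phi_hat_1 = 0.4140.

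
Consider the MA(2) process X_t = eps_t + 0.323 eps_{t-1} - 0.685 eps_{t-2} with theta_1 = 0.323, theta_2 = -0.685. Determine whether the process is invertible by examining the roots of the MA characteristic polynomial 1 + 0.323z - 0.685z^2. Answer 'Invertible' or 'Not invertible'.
\text{Not invertible}

The MA(q) characteristic polynomial is P(z) = 1 + 0.323z - 0.685z^2.
Invertibility requires all roots to lie outside the unit circle, i.e. |z| > 1 for every root.
Set 1 + (0.323) z + (-0.685) z^2 = 0, i.e. a z^2 + b z + c = 0 with a = -0.685, b = 0.323, c = 1.
Discriminant D = b^2 - 4ac = (0.323)^2 - 4*(-0.685)*1 = 0.104329 - (-2.74) = 2.844329.
D >= 0, so the roots are real: z = (-b +/- sqrt(D)) / (2a) = (-0.323 +/- 1.686514) / (-1.37).
  z_1 = (-0.323 + 1.686514) / (-1.37) = -0.9953,   |z_1| = 0.9953.
  z_2 = (-0.323 - 1.686514) / (-1.37) = 1.4668,   |z_2| = 1.4668.
Moduli of all roots: 0.9953, 1.4668.
All moduli strictly greater than 1? No.
Verdict: Not invertible.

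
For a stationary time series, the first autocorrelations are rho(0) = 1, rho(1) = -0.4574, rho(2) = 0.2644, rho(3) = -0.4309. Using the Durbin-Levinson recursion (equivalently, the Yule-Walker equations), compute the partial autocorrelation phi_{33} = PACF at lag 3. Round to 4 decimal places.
\phi_{33} = -0.3640

The PACF at lag k is phi_{kk}, the last component of the solution
to the Yule-Walker system G_k phi = r_k where
  (G_k)_{ij} = rho(|i - j|), (r_k)_i = rho(i), i,j = 1..k.
Equivalently, Durbin-Levinson gives phi_{kk} iteratively:
  phi_{11} = rho(1)
  phi_{kk} = [rho(k) - sum_{j=1..k-1} phi_{k-1,j} rho(k-j)]
            / [1 - sum_{j=1..k-1} phi_{k-1,j} rho(j)],
  phi_{k,j} = phi_{k-1,j} - phi_{kk} phi_{k-1,k-j},  j = 1..k-1.
Step k = 1:
  phi_11 = rho(1) = -0.4574.
Step k = 2:
  phi_22 = [rho(2) - phi_11 rho(1)] / [1 - phi_11 rho(1)] = [0.2644 - (-0.4574)(-0.4574)] / [1 - (-0.4574)(-0.4574)]
         = 0.05518524 / 0.79078524 = 0.069785.
  Update: phi_21 = phi_11 - phi_22 phi_11 = -0.4574 - (0.069785)(-0.4574) = -0.42548.
Step k = 3:
  phi_33 = [rho(3) - phi_21 rho(2) - phi_22 rho(1)] / [1 - phi_21 rho(1) - phi_22 rho(2)]
    numerator   = -0.4309 - (-0.42548)(0.2644) - (0.069785)(-0.4574) = -0.28648321
    denominator = 1 - (-0.42548)(-0.4574) - (0.069785)(0.2644) = 0.78693412
  phi_33 = -0.28648321 / 0.78693412 = -0.364.
Therefore phi_{33} = -0.3640.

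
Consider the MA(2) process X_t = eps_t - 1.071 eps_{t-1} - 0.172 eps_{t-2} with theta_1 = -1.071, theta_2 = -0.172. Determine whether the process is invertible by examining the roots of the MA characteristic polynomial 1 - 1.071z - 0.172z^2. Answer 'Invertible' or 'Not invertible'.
\text{Not invertible}

The MA(q) characteristic polynomial is P(z) = 1 - 1.071z - 0.172z^2.
Invertibility requires all roots to lie outside the unit circle, i.e. |z| > 1 for every root.
Set 1 + (-1.071) z + (-0.172) z^2 = 0, i.e. a z^2 + b z + c = 0 with a = -0.172, b = -1.071, c = 1.
Discriminant D = b^2 - 4ac = (-1.071)^2 - 4*(-0.172)*1 = 1.147041 - (-0.688) = 1.835041.
D >= 0, so the roots are real: z = (-b +/- sqrt(D)) / (2a) = (1.071 +/- 1.354637) / (-0.344).
  z_1 = (1.071 + 1.354637) / (-0.344) = -7.0513,   |z_1| = 7.0513.
  z_2 = (1.071 - 1.354637) / (-0.344) = 0.8245,   |z_2| = 0.8245.
Moduli of all roots: 7.0513, 0.8245.
All moduli strictly greater than 1? No.
Verdict: Not invertible.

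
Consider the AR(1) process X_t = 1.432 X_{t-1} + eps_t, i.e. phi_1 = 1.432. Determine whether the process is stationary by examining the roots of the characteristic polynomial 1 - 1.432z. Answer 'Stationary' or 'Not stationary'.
\text{Not stationary}

The AR(p) characteristic polynomial is P(z) = 1 - 1.432z.
Stationarity requires all roots to lie outside the unit circle, i.e. |z| > 1 for every root.
This is linear in z: 1 + (-1.432) z = 0  =>  z = -1/(-1.432) = 0.698324,  |z| = 0.698324.
Moduli of all roots: 0.6983.
All moduli strictly greater than 1? No.
Verdict: Not stationary.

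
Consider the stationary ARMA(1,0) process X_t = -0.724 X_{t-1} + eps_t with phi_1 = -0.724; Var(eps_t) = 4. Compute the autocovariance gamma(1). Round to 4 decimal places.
\gamma(1) = -6.0863

Multiply the model equation by X_{t-k} and take expectations. With theta_0 = psi_0 = 1 and psi_j the MA(infinity) weights, this gives
  gamma(k) - sum_i phi_i gamma(k-i) = c_k,
  c_k = sigma^2 * sum_{j=k..q} theta_j psi_{j-k}   (c_k = 0 for k > q),
using gamma(-m) = gamma(m).
Pure AR (q = 0): c_0 = sigma^2 = 4, c_k = 0 for k >= 1.
Equations for k = 0 and k = 1 (AR order 1):
  gamma(0) = phi_1 gamma(1) + c_0
  gamma(1) = phi_1 gamma(0) + c_1
Substituting the second into the first: gamma(0) (1 - phi_1^2) = c_0 + phi_1 c_1, so
  gamma(0) = c_0 / (1 - phi_1^2) = 4 / (1 - (-0.724)^2) = 4 / 0.475824 = 8.40647.
  gamma(1) = phi_1 gamma(0) = (-0.724)(8.40647) = -6.086284.
Therefore gamma(1) = -6.0863 (to 4 decimal places).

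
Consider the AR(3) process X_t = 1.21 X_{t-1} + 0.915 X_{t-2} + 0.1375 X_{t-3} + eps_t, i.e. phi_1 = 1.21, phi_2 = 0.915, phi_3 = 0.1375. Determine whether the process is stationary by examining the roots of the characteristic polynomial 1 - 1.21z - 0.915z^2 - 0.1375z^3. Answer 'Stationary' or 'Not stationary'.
\text{Not stationary}

The AR(p) characteristic polynomial is P(z) = 1 - 1.21z - 0.915z^2 - 0.1375z^3.
Stationarity requires all roots to lie outside the unit circle, i.e. |z| > 1 for every root.
Degree 3: look for a simple real root z0 first, then factor out (1 - z/z0) and solve the remaining quadratic.
Testing z0 = -4: P(-4) = 1 + (-1.21)(-4) + (-0.915)(-4)^2 + (-0.1375)(-4)^3
  = 1 + (4.84) + (-14.64) + (8.8) = 0.  So z_0 = -4 is a root, |z_0| = 4.
Divide out the factor (1 + 0.25 z) = (1 - z/z0) (since 1/z0 = -0.25):
  P(z) = (1 + 0.25 z)(1 + (-1.46) z + (-0.55) z^2)
  [check: z-coef -1.46 - (-0.25) = -1.21; z^2-coef -0.55 - (-0.25)(-1.46) = -0.915; z^3-coef -(-0.25)(-0.55) = -0.1375.]
Remaining roots from the quadratic factor 1 + (-1.46) z + (-0.55) z^2:
  Set 1 + (-1.46) z + (-0.55) z^2 = 0, i.e. a z^2 + b z + c = 0 with a = -0.55, b = -1.46, c = 1.
  Discriminant D = b^2 - 4ac = (-1.46)^2 - 4*(-0.55)*1 = 2.1316 - (-2.2) = 4.3316.
  D >= 0, so the roots are real: z = (-b +/- sqrt(D)) / (2a) = (1.46 +/- 2.08125) / (-1.1).
    z_1 = (1.46 + 2.08125) / (-1.1) = -3.2193,   |z_1| = 3.2193.
    z_2 = (1.46 - 2.08125) / (-1.1) = 0.5648,   |z_2| = 0.5648.
Moduli of all roots: 4.0000, 3.2193, 0.5648.
All moduli strictly greater than 1? No.
Verdict: Not stationary.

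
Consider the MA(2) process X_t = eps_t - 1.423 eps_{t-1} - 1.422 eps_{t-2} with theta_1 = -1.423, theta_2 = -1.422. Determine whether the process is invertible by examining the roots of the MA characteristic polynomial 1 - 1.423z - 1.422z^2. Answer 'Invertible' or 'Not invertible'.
\text{Not invertible}

The MA(q) characteristic polynomial is P(z) = 1 - 1.423z - 1.422z^2.
Invertibility requires all roots to lie outside the unit circle, i.e. |z| > 1 for every root.
Set 1 + (-1.423) z + (-1.422) z^2 = 0, i.e. a z^2 + b z + c = 0 with a = -1.422, b = -1.423, c = 1.
Discriminant D = b^2 - 4ac = (-1.423)^2 - 4*(-1.422)*1 = 2.024929 - (-5.688) = 7.712929.
D >= 0, so the roots are real: z = (-b +/- sqrt(D)) / (2a) = (1.423 +/- 2.777216) / (-2.844).
  z_1 = (1.423 + 2.777216) / (-2.844) = -1.4769,   |z_1| = 1.4769.
  z_2 = (1.423 - 2.777216) / (-2.844) = 0.4762,   |z_2| = 0.4762.
Moduli of all roots: 1.4769, 0.4762.
All moduli strictly greater than 1? No.
Verdict: Not invertible.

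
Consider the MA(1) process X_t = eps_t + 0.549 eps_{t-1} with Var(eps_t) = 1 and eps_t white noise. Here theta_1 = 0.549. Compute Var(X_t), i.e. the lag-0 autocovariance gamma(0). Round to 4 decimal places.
\gamma(0) = 1.3014

For an MA(q) process X_t = eps_t + sum_i theta_i eps_{t-i} with
Var(eps_t) = sigma^2, the variance is
  gamma(0) = sigma^2 * (1 + sum_i theta_i^2).
  sum_i theta_i^2 = (0.549)^2 = 0.301401.
  gamma(0) = 1 * (1 + 0.301401) = 1 * 1.301401 = 1.301401, which rounds to 1.3014.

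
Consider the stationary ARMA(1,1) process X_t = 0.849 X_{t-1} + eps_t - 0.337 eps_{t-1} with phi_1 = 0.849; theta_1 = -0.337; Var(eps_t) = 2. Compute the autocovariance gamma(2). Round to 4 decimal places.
\gamma(2) = 2.2229

Multiply the model equation by X_{t-k} and take expectations. With theta_0 = psi_0 = 1 and psi_j the MA(infinity) weights, this gives
  gamma(k) - sum_i phi_i gamma(k-i) = c_k,
  c_k = sigma^2 * sum_{j=k..q} theta_j psi_{j-k}   (c_k = 0 for k > q),
using gamma(-m) = gamma(m).
psi-weights needed (psi_j = theta_j + sum_i phi_i psi_{j-i}):
  psi_1 = theta_1 + phi_1 = -0.337 + (0.849) = 0.512
Right-hand sides:
  c_0 = sigma^2 (1 + theta_1 psi_1) = 2 * (1 + (-0.337)(0.512)) = 2 * 0.827456 = 1.654912
  c_1 = sigma^2 theta_1 = 2 * (-0.337) = -0.674
  c_2 = 0
Equations for k = 0 and k = 1 (AR order 1):
  gamma(0) = phi_1 gamma(1) + c_0
  gamma(1) = phi_1 gamma(0) + c_1
Substituting the second into the first: gamma(0) (1 - phi_1^2) = c_0 + phi_1 c_1, so
  gamma(0) = (c_0 + phi_1 c_1) / (1 - phi_1^2) = (1.654912 + (0.849)(-0.674)) / (1 - (0.849)^2) = 1.082686 / 0.279199 = 3.877829.
  gamma(1) = phi_1 gamma(0) + c_1 = (0.849)(3.877829) + (-0.674) = 2.618277.
For k = 2 (> q): gamma(2) = phi_1 gamma(1) = (0.849)(2.618277) = 2.222917.
Therefore gamma(2) = 2.2229 (to 4 decimal places).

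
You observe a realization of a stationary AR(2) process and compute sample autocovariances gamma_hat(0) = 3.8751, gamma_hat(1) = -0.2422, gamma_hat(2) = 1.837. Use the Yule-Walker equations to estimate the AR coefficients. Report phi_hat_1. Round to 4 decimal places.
\hat\phi_{1} = -0.0330

The Yule-Walker equations for an AR(p) process read, in matrix form,
  Gamma_p phi = r_p,   with   (Gamma_p)_{ij} = gamma(|i - j|),
                       (r_p)_i = gamma(i),   i,j = 1..p.
Substitute the sample gammas (Toeplitz matrix and right-hand side of size 2):
  Gamma_p = [[3.8751, -0.2422], [-0.2422, 3.8751]]
  r_p     = [-0.2422, 1.837]
Written out:
  3.8751 phi_1 - 0.2422 phi_2 = -0.2422
  -0.2422 phi_1 + 3.8751 phi_2 = 1.837
Solve by Cramer's rule:
  det = gamma(0)^2 - gamma(1)^2 = (3.8751)^2 - (-0.2422)^2 = 15.01640001 - 0.05866084 = 14.95773917
  phi_hat_1 = [gamma(1) gamma(0) - gamma(1) gamma(2)] / det = [(-0.2422)(3.8751) - (-0.2422)(1.837)] / 14.95773917 = -0.49362782 / 14.95773917 = -0.033
  phi_hat_2 = [gamma(0) gamma(2) - gamma(1)^2] / det = [(3.8751)(1.837) - (-0.2422)^2] / 14.95773917 = 7.05989786 / 14.95773917 = 0.472
So phi_hat = [-0.0330, 0.4720].
Therefore phi_hat_1 = -0.0330.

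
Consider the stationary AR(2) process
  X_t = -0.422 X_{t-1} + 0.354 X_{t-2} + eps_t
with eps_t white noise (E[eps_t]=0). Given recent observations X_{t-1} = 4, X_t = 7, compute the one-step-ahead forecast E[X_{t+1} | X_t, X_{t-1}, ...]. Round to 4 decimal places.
E[X_{t+1} \mid \mathcal F_t] = -1.5380

For an AR(p) model X_t = c + sum_i phi_i X_{t-i} + eps_t, the
one-step-ahead conditional mean is
  E[X_{t+1} | X_t, ...] = c + sum_i phi_i X_{t+1-i}.
Substitute known values:
  E[X_{t+1} | ...] = (-0.422) * (7) + (0.354) * (4)
                   = -1.5380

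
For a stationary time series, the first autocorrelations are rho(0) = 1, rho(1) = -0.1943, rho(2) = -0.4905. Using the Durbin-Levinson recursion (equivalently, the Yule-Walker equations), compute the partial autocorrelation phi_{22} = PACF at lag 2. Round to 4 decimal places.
\phi_{22} = -0.5490

The PACF at lag k is phi_{kk}, the last component of the solution
to the Yule-Walker system G_k phi = r_k where
  (G_k)_{ij} = rho(|i - j|), (r_k)_i = rho(i), i,j = 1..k.
Equivalently, Durbin-Levinson gives phi_{kk} iteratively:
  phi_{11} = rho(1)
  phi_{kk} = [rho(k) - sum_{j=1..k-1} phi_{k-1,j} rho(k-j)]
            / [1 - sum_{j=1..k-1} phi_{k-1,j} rho(j)],
  phi_{k,j} = phi_{k-1,j} - phi_{kk} phi_{k-1,k-j},  j = 1..k-1.
Step k = 1:
  phi_11 = rho(1) = -0.1943.
Step k = 2:
  phi_22 = [rho(2) - phi_11 rho(1)] / [1 - phi_11 rho(1)] = [-0.4905 - (-0.1943)(-0.1943)] / [1 - (-0.1943)(-0.1943)]
         = -0.52825249 / 0.96224751 = -0.549.
Therefore phi_{22} = -0.5490.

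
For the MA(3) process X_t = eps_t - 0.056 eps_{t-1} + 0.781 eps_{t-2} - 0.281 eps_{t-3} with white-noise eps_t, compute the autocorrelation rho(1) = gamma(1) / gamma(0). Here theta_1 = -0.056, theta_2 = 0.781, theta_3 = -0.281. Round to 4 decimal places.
\rho(1) = -0.1886

For an MA(q) process with theta_0 = 1, the autocovariance is
  gamma(k) = sigma^2 * sum_{i=0..q-k} theta_i * theta_{i+k},
and rho(k) = gamma(k) / gamma(0). Sigma^2 cancels.
  numerator   = (1)*(-0.056) + (-0.056)*(0.781) + (0.781)*(-0.281) = -0.319197.
  denominator = (1)^2 + (-0.056)^2 + (0.781)^2 + (-0.281)^2 = 1.692058.
  rho(1) = -0.319197 / 1.692058 = -0.1886.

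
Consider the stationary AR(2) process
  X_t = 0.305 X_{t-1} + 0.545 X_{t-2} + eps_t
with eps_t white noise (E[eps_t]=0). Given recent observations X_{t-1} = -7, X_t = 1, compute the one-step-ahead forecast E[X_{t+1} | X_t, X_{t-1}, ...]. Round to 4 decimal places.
E[X_{t+1} \mid \mathcal F_t] = -3.5100

For an AR(p) model X_t = c + sum_i phi_i X_{t-i} + eps_t, the
one-step-ahead conditional mean is
  E[X_{t+1} | X_t, ...] = c + sum_i phi_i X_{t+1-i}.
Substitute known values:
  E[X_{t+1} | ...] = (0.305) * (1) + (0.545) * (-7)
                   = -3.5100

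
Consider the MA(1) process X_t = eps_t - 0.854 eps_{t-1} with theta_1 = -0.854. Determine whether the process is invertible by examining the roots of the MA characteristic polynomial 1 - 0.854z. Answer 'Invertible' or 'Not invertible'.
\text{Invertible}

The MA(q) characteristic polynomial is P(z) = 1 - 0.854z.
Invertibility requires all roots to lie outside the unit circle, i.e. |z| > 1 for every root.
This is linear in z: 1 + (-0.854) z = 0  =>  z = -1/(-0.854) = 1.17096,  |z| = 1.17096.
Moduli of all roots: 1.1710.
All moduli strictly greater than 1? Yes.
Verdict: Invertible.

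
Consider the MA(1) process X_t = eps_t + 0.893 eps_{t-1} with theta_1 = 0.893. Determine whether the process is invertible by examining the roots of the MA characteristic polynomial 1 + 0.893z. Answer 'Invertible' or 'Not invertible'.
\text{Invertible}

The MA(q) characteristic polynomial is P(z) = 1 + 0.893z.
Invertibility requires all roots to lie outside the unit circle, i.e. |z| > 1 for every root.
This is linear in z: 1 + (0.893) z = 0  =>  z = -1/(0.893) = -1.119821,  |z| = 1.119821.
Moduli of all roots: 1.1198.
All moduli strictly greater than 1? Yes.
Verdict: Invertible.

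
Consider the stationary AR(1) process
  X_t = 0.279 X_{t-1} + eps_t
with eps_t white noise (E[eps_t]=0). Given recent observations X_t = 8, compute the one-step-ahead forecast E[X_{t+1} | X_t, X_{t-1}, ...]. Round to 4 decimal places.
E[X_{t+1} \mid \mathcal F_t] = 2.2320

For an AR(p) model X_t = c + sum_i phi_i X_{t-i} + eps_t, the
one-step-ahead conditional mean is
  E[X_{t+1} | X_t, ...] = c + sum_i phi_i X_{t+1-i}.
Substitute known values:
  E[X_{t+1} | ...] = (0.279) * (8)
                   = 2.2320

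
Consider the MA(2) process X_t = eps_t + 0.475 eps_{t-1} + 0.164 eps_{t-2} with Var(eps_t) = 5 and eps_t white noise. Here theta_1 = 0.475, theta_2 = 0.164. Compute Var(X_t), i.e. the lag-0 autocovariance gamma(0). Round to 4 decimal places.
\gamma(0) = 6.2626

For an MA(q) process X_t = eps_t + sum_i theta_i eps_{t-i} with
Var(eps_t) = sigma^2, the variance is
  gamma(0) = sigma^2 * (1 + sum_i theta_i^2).
  sum_i theta_i^2 = (0.475)^2 + (0.164)^2 = 0.225625 + 0.026896 = 0.252521.
  gamma(0) = 5 * (1 + 0.252521) = 5 * 1.252521 = 6.262605, which rounds to 6.2626.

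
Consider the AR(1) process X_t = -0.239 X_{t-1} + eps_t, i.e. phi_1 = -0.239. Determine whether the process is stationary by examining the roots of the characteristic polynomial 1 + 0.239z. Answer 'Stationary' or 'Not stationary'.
\text{Stationary}

The AR(p) characteristic polynomial is P(z) = 1 + 0.239z.
Stationarity requires all roots to lie outside the unit circle, i.e. |z| > 1 for every root.
This is linear in z: 1 + (0.239) z = 0  =>  z = -1/(0.239) = -4.1841,  |z| = 4.1841.
Moduli of all roots: 4.1841.
All moduli strictly greater than 1? Yes.
Verdict: Stationary.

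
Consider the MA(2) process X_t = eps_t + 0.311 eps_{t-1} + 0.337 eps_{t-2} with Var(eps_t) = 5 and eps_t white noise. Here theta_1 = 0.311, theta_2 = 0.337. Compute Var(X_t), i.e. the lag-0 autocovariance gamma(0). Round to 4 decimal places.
\gamma(0) = 6.0515

For an MA(q) process X_t = eps_t + sum_i theta_i eps_{t-i} with
Var(eps_t) = sigma^2, the variance is
  gamma(0) = sigma^2 * (1 + sum_i theta_i^2).
  sum_i theta_i^2 = (0.311)^2 + (0.337)^2 = 0.096721 + 0.113569 = 0.21029.
  gamma(0) = 5 * (1 + 0.21029) = 5 * 1.21029 = 6.05145, which rounds to 6.0515.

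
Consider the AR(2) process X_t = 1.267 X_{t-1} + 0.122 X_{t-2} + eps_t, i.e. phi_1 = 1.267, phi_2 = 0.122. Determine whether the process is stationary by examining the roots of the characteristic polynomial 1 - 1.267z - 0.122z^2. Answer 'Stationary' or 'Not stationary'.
\text{Not stationary}

The AR(p) characteristic polynomial is P(z) = 1 - 1.267z - 0.122z^2.
Stationarity requires all roots to lie outside the unit circle, i.e. |z| > 1 for every root.
Set 1 + (-1.267) z + (-0.122) z^2 = 0, i.e. a z^2 + b z + c = 0 with a = -0.122, b = -1.267, c = 1.
Discriminant D = b^2 - 4ac = (-1.267)^2 - 4*(-0.122)*1 = 1.605289 - (-0.488) = 2.093289.
D >= 0, so the roots are real: z = (-b +/- sqrt(D)) / (2a) = (1.267 +/- 1.44682) / (-0.244).
  z_1 = (1.267 + 1.44682) / (-0.244) = -11.1222,   |z_1| = 11.1222.
  z_2 = (1.267 - 1.44682) / (-0.244) = 0.737,   |z_2| = 0.737.
Moduli of all roots: 11.1222, 0.7370.
All moduli strictly greater than 1? No.
Verdict: Not stationary.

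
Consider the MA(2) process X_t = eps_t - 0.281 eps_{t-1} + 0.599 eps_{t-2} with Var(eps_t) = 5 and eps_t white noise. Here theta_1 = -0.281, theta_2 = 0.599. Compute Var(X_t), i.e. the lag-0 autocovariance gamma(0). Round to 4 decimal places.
\gamma(0) = 7.1888

For an MA(q) process X_t = eps_t + sum_i theta_i eps_{t-i} with
Var(eps_t) = sigma^2, the variance is
  gamma(0) = sigma^2 * (1 + sum_i theta_i^2).
  sum_i theta_i^2 = (-0.281)^2 + (0.599)^2 = 0.078961 + 0.358801 = 0.437762.
  gamma(0) = 5 * (1 + 0.437762) = 5 * 1.437762 = 7.18881, which rounds to 7.1888.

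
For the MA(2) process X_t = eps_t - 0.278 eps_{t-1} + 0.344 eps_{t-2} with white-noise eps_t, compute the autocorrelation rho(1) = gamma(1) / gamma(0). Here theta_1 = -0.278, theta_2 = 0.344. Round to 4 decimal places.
\rho(1) = -0.3125

For an MA(q) process with theta_0 = 1, the autocovariance is
  gamma(k) = sigma^2 * sum_{i=0..q-k} theta_i * theta_{i+k},
and rho(k) = gamma(k) / gamma(0). Sigma^2 cancels.
  numerator   = (1)*(-0.278) + (-0.278)*(0.344) = -0.373632.
  denominator = (1)^2 + (-0.278)^2 + (0.344)^2 = 1.19562.
  rho(1) = -0.373632 / 1.19562 = -0.3125.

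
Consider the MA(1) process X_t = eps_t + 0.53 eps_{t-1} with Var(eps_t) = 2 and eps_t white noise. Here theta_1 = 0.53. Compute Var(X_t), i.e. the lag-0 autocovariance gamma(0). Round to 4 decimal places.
\gamma(0) = 2.5618

For an MA(q) process X_t = eps_t + sum_i theta_i eps_{t-i} with
Var(eps_t) = sigma^2, the variance is
  gamma(0) = sigma^2 * (1 + sum_i theta_i^2).
  sum_i theta_i^2 = (0.53)^2 = 0.2809.
  gamma(0) = 2 * (1 + 0.2809) = 2 * 1.2809 = 2.5618.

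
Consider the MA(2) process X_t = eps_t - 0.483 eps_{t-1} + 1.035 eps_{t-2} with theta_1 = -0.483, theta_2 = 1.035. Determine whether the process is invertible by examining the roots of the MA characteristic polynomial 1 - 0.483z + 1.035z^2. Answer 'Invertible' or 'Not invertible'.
\text{Not invertible}

The MA(q) characteristic polynomial is P(z) = 1 - 0.483z + 1.035z^2.
Invertibility requires all roots to lie outside the unit circle, i.e. |z| > 1 for every root.
Set 1 + (-0.483) z + (1.035) z^2 = 0, i.e. a z^2 + b z + c = 0 with a = 1.035, b = -0.483, c = 1.
Discriminant D = b^2 - 4ac = (-0.483)^2 - 4*(1.035)*1 = 0.233289 - (4.14) = -3.906711.
D < 0, so the roots are the complex-conjugate pair z = (-b +/- i sqrt(-D)) / (2a) = 0.2333 +/- 0.9549i.
For a conjugate pair |z|^2 = z * conj(z) = (product of roots) = c/a = 1/(1.035) = 0.966184, so |z| = sqrt(0.966184) = 0.9829 for both roots.
Moduli of all roots: 0.9829, 0.9829.
All moduli strictly greater than 1? No.
Verdict: Not invertible.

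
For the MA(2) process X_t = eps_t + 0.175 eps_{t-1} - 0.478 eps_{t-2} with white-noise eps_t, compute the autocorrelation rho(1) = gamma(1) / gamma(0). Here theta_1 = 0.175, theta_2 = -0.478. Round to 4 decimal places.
\rho(1) = 0.0726

For an MA(q) process with theta_0 = 1, the autocovariance is
  gamma(k) = sigma^2 * sum_{i=0..q-k} theta_i * theta_{i+k},
and rho(k) = gamma(k) / gamma(0). Sigma^2 cancels.
  numerator   = (1)*(0.175) + (0.175)*(-0.478) = 0.09135.
  denominator = (1)^2 + (0.175)^2 + (-0.478)^2 = 1.259109.
  rho(1) = 0.09135 / 1.259109 = 0.0726.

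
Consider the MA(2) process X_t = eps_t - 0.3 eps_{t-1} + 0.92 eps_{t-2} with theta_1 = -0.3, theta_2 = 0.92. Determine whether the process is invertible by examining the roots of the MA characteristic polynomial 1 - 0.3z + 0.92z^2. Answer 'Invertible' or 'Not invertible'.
\text{Invertible}

The MA(q) characteristic polynomial is P(z) = 1 - 0.3z + 0.92z^2.
Invertibility requires all roots to lie outside the unit circle, i.e. |z| > 1 for every root.
Set 1 + (-0.3) z + (0.92) z^2 = 0, i.e. a z^2 + b z + c = 0 with a = 0.92, b = -0.3, c = 1.
Discriminant D = b^2 - 4ac = (-0.3)^2 - 4*(0.92)*1 = 0.09 - (3.68) = -3.59.
D < 0, so the roots are the complex-conjugate pair z = (-b +/- i sqrt(-D)) / (2a) = 0.163 +/- 1.0297i.
For a conjugate pair |z|^2 = z * conj(z) = (product of roots) = c/a = 1/(0.92) = 1.086957, so |z| = sqrt(1.086957) = 1.0426 for both roots.
Moduli of all roots: 1.0426, 1.0426.
All moduli strictly greater than 1? Yes.
Verdict: Invertible.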